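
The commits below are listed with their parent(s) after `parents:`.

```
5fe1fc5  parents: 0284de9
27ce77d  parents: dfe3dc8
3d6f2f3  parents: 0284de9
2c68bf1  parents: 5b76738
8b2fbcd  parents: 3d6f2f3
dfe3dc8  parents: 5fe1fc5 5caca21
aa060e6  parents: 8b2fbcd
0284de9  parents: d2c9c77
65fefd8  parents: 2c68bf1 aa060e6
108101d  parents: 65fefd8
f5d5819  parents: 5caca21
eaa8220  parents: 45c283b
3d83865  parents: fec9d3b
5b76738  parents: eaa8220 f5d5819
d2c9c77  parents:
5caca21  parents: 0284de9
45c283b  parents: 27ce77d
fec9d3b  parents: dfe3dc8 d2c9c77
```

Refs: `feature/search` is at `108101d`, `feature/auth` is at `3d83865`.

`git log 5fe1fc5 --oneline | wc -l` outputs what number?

Walking parent pointers from 5fe1fc5: reachable set = {0284de9, 5fe1fc5, d2c9c77}.
That is 3 commits.

3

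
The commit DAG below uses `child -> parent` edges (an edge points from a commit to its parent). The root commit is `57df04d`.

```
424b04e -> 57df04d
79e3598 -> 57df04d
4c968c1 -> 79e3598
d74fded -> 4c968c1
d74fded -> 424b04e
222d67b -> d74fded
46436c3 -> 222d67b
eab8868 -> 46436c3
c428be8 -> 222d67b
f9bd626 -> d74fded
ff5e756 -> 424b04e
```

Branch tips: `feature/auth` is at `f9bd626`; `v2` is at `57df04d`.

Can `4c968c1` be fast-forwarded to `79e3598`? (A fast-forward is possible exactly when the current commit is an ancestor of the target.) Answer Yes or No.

A fast-forward from 4c968c1 to 79e3598 is possible iff 4c968c1 is an ancestor of 79e3598.
Ancestors of 79e3598: {57df04d, 79e3598}.
4c968c1 is not among them, so fast-forward is not possible.

No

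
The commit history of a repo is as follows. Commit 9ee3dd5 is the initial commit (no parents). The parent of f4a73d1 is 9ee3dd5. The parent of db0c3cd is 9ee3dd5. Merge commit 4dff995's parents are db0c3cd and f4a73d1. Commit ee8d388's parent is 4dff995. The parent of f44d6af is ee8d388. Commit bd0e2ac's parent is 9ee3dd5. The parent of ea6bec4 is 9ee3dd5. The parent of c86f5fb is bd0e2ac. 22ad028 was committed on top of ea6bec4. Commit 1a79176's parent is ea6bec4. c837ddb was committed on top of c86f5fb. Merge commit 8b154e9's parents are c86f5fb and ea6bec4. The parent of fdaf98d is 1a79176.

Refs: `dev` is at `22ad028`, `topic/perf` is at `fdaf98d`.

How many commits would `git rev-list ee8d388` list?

5

Walking parent pointers from ee8d388: reachable set = {4dff995, 9ee3dd5, db0c3cd, ee8d388, f4a73d1}.
That is 5 commits.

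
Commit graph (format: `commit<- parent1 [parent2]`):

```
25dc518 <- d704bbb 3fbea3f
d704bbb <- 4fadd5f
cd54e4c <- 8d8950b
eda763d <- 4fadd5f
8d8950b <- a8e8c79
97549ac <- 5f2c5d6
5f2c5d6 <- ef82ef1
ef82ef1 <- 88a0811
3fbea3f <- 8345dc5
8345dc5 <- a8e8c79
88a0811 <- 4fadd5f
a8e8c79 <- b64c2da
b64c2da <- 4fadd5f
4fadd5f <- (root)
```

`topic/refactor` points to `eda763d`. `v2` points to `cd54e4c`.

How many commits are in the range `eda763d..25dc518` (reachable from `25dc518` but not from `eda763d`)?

6

Reachable from 25dc518: {25dc518, 3fbea3f, 4fadd5f, 8345dc5, a8e8c79, b64c2da, d704bbb}.
Reachable from eda763d: {4fadd5f, eda763d}.
In 25dc518's history but not eda763d's: {25dc518, 3fbea3f, 8345dc5, a8e8c79, b64c2da, d704bbb} — 6 commits.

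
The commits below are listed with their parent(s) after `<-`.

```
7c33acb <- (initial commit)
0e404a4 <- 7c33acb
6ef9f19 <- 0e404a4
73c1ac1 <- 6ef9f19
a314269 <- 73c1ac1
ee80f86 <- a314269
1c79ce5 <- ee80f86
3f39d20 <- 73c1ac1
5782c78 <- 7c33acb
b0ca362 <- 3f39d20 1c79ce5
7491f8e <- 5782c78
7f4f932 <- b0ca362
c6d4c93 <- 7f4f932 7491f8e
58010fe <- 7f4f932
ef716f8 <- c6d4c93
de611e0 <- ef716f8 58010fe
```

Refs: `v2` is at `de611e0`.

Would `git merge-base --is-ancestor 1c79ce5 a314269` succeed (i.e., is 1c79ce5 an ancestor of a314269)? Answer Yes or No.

Ancestors of a314269: {0e404a4, 6ef9f19, 73c1ac1, 7c33acb, a314269}.
1c79ce5 is not in that set, so it is not an ancestor of a314269.

No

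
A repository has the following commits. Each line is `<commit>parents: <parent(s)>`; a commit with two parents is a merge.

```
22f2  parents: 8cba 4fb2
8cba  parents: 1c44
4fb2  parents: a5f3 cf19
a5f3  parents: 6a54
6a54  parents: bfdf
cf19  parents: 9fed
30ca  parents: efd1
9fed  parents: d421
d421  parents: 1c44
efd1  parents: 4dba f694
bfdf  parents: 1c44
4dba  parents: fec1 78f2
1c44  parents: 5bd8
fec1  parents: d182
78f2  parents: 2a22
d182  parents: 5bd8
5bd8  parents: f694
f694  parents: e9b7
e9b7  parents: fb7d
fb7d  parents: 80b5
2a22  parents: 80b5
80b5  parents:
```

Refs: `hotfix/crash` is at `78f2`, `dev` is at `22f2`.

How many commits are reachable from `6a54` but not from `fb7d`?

Reachable from 6a54: {1c44, 5bd8, 6a54, 80b5, bfdf, e9b7, f694, fb7d}.
Reachable from fb7d: {80b5, fb7d}.
In 6a54's history but not fb7d's: {1c44, 5bd8, 6a54, bfdf, e9b7, f694} — 6 commits.

6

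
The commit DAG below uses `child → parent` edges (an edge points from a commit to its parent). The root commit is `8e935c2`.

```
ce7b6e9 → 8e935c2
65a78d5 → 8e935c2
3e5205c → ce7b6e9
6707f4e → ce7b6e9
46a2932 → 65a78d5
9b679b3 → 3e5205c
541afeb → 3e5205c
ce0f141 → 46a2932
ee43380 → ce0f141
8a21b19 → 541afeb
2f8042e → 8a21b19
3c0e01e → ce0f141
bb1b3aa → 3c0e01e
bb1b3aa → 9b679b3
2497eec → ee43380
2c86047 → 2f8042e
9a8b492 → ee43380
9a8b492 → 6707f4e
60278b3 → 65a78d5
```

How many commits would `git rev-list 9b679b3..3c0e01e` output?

4

Reachable from 3c0e01e: {3c0e01e, 46a2932, 65a78d5, 8e935c2, ce0f141}.
Reachable from 9b679b3: {3e5205c, 8e935c2, 9b679b3, ce7b6e9}.
In 3c0e01e's history but not 9b679b3's: {3c0e01e, 46a2932, 65a78d5, ce0f141} — 4 commits.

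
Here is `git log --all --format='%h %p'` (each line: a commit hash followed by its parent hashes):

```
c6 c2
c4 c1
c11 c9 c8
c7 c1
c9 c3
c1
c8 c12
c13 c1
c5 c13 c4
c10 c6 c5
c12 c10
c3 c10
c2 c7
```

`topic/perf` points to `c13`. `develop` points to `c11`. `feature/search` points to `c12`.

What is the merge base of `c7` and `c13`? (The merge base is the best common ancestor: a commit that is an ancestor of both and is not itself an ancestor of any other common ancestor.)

c1

Ancestors of c7: {c1, c7}.
Ancestors of c13: {c1, c13}.
Common ancestors: {c1}.
The only common ancestor is c1, so it is the merge base.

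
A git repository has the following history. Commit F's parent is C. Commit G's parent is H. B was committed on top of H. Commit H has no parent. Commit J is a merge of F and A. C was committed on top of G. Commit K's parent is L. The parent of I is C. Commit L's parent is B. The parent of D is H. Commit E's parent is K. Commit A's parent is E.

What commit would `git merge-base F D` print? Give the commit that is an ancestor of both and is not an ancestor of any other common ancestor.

Ancestors of F: {C, F, G, H}.
Ancestors of D: {D, H}.
Common ancestors: {H}.
The only common ancestor is H, so it is the merge base.

H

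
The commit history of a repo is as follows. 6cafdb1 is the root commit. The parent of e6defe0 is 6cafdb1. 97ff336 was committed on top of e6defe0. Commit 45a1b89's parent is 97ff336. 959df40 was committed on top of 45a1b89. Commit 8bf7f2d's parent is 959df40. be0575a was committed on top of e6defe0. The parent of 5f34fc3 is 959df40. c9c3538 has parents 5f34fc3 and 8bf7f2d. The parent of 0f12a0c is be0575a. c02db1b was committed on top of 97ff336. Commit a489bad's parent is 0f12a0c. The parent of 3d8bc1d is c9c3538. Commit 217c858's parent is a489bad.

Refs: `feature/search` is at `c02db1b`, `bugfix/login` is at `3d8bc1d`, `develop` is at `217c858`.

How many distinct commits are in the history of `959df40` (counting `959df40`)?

5

Walking parent pointers from 959df40: reachable set = {45a1b89, 6cafdb1, 959df40, 97ff336, e6defe0}.
That is 5 commits.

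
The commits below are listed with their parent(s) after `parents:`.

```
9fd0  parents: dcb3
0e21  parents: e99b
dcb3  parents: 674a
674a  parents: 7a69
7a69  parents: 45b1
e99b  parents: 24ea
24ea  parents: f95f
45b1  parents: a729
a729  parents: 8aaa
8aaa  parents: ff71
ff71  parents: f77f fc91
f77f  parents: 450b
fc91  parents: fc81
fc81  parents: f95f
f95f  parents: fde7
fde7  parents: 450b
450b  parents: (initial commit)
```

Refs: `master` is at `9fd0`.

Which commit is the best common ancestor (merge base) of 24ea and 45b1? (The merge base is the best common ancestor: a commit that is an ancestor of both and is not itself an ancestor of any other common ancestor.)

f95f

Ancestors of 24ea: {24ea, 450b, f95f, fde7}.
Ancestors of 45b1: {450b, 45b1, 8aaa, a729, f77f, f95f, fc81, fc91, fde7, ff71}.
Common ancestors: {450b, f95f, fde7}.
Among these, f95f is not an ancestor of any other common ancestor — it is the merge base.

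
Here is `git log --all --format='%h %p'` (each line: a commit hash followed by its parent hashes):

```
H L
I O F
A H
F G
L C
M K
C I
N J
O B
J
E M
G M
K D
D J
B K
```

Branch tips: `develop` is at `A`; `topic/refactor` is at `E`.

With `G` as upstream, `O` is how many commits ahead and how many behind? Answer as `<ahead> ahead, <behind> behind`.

2 ahead, 2 behind

Reachable from O: {B, D, J, K, O}.
Reachable from G: {D, G, J, K, M}.
Only in O's history (ahead): {B, O} — 2.
Only in G's history (behind): {G, M} — 2.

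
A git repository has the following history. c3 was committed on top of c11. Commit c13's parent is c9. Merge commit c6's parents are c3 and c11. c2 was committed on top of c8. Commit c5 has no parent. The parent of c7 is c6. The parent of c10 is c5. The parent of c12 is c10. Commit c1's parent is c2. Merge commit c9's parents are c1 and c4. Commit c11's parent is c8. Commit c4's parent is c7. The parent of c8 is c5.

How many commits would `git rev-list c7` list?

6

Walking parent pointers from c7: reachable set = {c11, c3, c5, c6, c7, c8}.
That is 6 commits.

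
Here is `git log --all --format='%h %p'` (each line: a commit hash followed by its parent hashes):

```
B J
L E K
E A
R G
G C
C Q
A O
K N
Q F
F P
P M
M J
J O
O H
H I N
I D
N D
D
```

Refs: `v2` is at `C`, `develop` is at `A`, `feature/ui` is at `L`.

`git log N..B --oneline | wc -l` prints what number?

5

Reachable from B: {B, D, H, I, J, N, O}.
Reachable from N: {D, N}.
In B's history but not N's: {B, H, I, J, O} — 5 commits.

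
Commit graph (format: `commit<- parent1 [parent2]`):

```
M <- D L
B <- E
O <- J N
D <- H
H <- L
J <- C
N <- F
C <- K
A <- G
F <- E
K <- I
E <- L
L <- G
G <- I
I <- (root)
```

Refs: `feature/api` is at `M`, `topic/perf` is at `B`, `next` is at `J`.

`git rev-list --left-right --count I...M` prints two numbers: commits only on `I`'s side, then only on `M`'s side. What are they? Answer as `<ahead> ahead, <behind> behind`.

Reachable from I: {I}.
Reachable from M: {D, G, H, I, L, M}.
Only in I's history (ahead): {} — 0.
Only in M's history (behind): {D, G, H, L, M} — 5.

0 ahead, 5 behind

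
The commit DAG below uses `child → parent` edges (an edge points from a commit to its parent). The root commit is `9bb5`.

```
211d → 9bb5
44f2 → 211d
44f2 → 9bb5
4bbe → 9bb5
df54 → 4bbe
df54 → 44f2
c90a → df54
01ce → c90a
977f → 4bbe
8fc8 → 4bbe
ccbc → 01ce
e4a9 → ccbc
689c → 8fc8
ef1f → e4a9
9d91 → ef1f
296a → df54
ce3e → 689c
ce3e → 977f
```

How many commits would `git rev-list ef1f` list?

10

Walking parent pointers from ef1f: reachable set = {01ce, 211d, 44f2, 4bbe, 9bb5, c90a, ccbc, df54, e4a9, ef1f}.
That is 10 commits.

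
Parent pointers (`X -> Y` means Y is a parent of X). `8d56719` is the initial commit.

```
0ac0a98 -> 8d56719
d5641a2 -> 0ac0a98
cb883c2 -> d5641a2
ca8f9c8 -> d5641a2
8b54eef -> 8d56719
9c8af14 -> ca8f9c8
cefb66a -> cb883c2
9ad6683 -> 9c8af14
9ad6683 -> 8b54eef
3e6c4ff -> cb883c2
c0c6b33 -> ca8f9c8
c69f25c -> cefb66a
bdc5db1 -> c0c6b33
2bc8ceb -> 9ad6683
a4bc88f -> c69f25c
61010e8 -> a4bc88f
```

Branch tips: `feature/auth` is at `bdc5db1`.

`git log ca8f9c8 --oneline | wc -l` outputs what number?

4

Walking parent pointers from ca8f9c8: reachable set = {0ac0a98, 8d56719, ca8f9c8, d5641a2}.
That is 4 commits.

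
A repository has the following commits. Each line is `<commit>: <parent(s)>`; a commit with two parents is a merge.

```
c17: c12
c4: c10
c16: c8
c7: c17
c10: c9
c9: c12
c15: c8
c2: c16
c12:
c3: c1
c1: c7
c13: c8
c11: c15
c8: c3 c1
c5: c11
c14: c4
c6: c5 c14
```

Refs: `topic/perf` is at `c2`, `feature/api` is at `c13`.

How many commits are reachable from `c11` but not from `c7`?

Reachable from c11: {c1, c11, c12, c15, c17, c3, c7, c8}.
Reachable from c7: {c12, c17, c7}.
In c11's history but not c7's: {c1, c11, c15, c3, c8} — 5 commits.

5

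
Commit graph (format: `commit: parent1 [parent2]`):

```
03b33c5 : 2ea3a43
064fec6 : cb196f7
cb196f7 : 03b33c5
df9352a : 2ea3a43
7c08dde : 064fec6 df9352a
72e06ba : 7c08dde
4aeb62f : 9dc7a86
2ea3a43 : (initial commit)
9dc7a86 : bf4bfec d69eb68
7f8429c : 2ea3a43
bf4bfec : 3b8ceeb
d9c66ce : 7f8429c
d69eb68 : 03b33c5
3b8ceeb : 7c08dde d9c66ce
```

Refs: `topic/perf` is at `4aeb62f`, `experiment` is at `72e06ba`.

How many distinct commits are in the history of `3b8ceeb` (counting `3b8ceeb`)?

Walking parent pointers from 3b8ceeb: reachable set = {03b33c5, 064fec6, 2ea3a43, 3b8ceeb, 7c08dde, 7f8429c, cb196f7, d9c66ce, df9352a}.
That is 9 commits.

9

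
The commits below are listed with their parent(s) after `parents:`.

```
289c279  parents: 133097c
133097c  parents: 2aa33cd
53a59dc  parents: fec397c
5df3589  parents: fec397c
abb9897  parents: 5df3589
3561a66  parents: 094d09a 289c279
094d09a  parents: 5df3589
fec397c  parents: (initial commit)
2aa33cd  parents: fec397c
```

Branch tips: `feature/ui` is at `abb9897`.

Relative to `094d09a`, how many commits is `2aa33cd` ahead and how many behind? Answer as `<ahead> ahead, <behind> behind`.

Reachable from 2aa33cd: {2aa33cd, fec397c}.
Reachable from 094d09a: {094d09a, 5df3589, fec397c}.
Only in 2aa33cd's history (ahead): {2aa33cd} — 1.
Only in 094d09a's history (behind): {094d09a, 5df3589} — 2.

1 ahead, 2 behind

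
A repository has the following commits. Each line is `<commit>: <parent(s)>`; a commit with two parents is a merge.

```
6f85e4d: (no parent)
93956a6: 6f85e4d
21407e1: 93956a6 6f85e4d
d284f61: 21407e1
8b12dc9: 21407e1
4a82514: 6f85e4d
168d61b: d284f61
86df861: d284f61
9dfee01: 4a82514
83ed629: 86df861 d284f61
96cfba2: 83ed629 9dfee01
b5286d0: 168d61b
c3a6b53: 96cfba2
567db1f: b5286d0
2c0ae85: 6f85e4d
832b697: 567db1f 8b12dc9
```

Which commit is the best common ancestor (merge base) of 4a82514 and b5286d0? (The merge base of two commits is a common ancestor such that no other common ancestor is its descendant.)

6f85e4d

Ancestors of 4a82514: {4a82514, 6f85e4d}.
Ancestors of b5286d0: {168d61b, 21407e1, 6f85e4d, 93956a6, b5286d0, d284f61}.
Common ancestors: {6f85e4d}.
The only common ancestor is 6f85e4d, so it is the merge base.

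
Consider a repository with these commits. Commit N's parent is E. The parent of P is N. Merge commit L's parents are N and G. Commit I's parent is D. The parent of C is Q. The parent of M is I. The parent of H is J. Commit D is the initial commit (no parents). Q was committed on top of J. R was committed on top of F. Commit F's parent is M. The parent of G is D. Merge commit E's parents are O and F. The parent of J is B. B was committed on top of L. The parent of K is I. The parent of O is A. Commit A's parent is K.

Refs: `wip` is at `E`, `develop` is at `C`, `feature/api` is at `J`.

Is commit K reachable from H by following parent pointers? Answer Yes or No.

Ancestors of H (commits reachable by following parents): {A, B, D, E, F, G, H, I, J, K, L, M, N, O}.
K is in that set, so it is an ancestor of H.

Yes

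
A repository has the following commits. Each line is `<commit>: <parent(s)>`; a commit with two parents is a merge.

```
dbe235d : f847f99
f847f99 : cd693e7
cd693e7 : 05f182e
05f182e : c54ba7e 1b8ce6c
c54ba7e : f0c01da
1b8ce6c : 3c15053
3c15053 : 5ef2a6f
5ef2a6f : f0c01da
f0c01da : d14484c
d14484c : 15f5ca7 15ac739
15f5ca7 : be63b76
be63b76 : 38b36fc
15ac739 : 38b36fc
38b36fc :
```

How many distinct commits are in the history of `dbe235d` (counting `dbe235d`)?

14

Walking parent pointers from dbe235d: reachable set = {05f182e, 15ac739, 15f5ca7, 1b8ce6c, 38b36fc, 3c15053, 5ef2a6f, be63b76, c54ba7e, cd693e7, d14484c, dbe235d, f0c01da, f847f99}.
That is 14 commits.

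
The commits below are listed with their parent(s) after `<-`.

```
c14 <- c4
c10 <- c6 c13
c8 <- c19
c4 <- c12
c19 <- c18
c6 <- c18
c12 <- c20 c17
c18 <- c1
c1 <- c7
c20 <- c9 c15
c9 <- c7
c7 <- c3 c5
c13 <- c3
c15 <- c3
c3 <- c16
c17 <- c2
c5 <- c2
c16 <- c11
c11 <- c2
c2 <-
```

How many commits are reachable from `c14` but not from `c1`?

7

Reachable from c14: {c11, c12, c14, c15, c16, c17, c2, c20, c3, c4, c5, c7, c9}.
Reachable from c1: {c1, c11, c16, c2, c3, c5, c7}.
In c14's history but not c1's: {c12, c14, c15, c17, c20, c4, c9} — 7 commits.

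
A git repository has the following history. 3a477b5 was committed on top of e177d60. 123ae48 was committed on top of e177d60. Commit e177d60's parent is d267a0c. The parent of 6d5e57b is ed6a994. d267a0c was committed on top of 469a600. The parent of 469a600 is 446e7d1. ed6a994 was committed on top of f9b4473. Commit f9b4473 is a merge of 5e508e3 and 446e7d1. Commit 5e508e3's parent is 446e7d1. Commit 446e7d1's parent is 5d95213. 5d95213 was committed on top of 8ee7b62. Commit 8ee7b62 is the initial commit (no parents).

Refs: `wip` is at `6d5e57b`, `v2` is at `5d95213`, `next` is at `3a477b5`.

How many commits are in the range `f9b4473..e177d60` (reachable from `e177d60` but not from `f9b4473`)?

3

Reachable from e177d60: {446e7d1, 469a600, 5d95213, 8ee7b62, d267a0c, e177d60}.
Reachable from f9b4473: {446e7d1, 5d95213, 5e508e3, 8ee7b62, f9b4473}.
In e177d60's history but not f9b4473's: {469a600, d267a0c, e177d60} — 3 commits.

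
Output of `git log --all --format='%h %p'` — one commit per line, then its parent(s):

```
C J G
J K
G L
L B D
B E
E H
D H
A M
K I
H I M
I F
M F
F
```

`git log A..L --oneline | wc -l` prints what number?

6

Reachable from L: {B, D, E, F, H, I, L, M}.
Reachable from A: {A, F, M}.
In L's history but not A's: {B, D, E, H, I, L} — 6 commits.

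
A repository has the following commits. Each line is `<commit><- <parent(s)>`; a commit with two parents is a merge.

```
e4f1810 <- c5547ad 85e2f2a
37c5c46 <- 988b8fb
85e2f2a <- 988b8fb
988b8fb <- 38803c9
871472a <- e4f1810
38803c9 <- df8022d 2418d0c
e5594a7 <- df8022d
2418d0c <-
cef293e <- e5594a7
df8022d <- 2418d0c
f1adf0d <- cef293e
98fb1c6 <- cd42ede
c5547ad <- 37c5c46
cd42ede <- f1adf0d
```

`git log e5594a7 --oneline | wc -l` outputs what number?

Walking parent pointers from e5594a7: reachable set = {2418d0c, df8022d, e5594a7}.
That is 3 commits.

3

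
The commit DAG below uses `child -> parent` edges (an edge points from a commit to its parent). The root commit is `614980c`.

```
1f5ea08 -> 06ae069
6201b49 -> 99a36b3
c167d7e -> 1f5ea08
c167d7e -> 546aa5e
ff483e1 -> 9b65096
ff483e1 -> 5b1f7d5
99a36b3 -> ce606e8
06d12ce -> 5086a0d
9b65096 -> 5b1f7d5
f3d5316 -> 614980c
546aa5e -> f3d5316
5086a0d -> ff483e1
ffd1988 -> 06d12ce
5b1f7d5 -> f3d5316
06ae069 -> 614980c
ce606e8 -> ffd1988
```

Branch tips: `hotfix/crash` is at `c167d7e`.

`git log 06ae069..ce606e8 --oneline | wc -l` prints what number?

8

Reachable from ce606e8: {06d12ce, 5086a0d, 5b1f7d5, 614980c, 9b65096, ce606e8, f3d5316, ff483e1, ffd1988}.
Reachable from 06ae069: {06ae069, 614980c}.
In ce606e8's history but not 06ae069's: {06d12ce, 5086a0d, 5b1f7d5, 9b65096, ce606e8, f3d5316, ff483e1, ffd1988} — 8 commits.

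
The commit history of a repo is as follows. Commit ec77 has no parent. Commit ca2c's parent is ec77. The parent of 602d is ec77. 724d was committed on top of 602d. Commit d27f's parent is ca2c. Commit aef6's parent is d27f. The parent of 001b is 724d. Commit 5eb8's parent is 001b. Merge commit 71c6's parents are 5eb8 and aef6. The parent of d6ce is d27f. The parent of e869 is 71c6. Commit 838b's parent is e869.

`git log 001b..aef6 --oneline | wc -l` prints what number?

3

Reachable from aef6: {aef6, ca2c, d27f, ec77}.
Reachable from 001b: {001b, 602d, 724d, ec77}.
In aef6's history but not 001b's: {aef6, ca2c, d27f} — 3 commits.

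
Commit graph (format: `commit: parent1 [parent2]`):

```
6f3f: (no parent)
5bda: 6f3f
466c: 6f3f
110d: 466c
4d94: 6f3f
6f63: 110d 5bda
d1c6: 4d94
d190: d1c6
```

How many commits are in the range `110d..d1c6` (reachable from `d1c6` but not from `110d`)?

2

Reachable from d1c6: {4d94, 6f3f, d1c6}.
Reachable from 110d: {110d, 466c, 6f3f}.
In d1c6's history but not 110d's: {4d94, d1c6} — 2 commits.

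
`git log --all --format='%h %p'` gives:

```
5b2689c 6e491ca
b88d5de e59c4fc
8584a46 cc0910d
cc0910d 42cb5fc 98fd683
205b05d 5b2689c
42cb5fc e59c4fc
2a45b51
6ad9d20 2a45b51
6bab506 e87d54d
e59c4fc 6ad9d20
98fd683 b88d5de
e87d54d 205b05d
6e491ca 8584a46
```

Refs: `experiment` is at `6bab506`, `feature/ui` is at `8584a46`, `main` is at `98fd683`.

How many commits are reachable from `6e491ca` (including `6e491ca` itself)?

Walking parent pointers from 6e491ca: reachable set = {2a45b51, 42cb5fc, 6ad9d20, 6e491ca, 8584a46, 98fd683, b88d5de, cc0910d, e59c4fc}.
That is 9 commits.

9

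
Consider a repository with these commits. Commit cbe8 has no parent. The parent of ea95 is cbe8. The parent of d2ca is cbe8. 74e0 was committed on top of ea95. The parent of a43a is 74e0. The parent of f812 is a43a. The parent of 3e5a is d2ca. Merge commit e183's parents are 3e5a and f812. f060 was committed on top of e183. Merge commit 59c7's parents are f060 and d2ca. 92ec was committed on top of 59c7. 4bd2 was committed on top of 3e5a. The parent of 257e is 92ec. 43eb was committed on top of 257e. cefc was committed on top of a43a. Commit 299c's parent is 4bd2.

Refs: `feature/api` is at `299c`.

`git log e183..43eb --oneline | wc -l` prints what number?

5

Reachable from 43eb: {257e, 3e5a, 43eb, 59c7, 74e0, 92ec, a43a, cbe8, d2ca, e183, ea95, f060, f812}.
Reachable from e183: {3e5a, 74e0, a43a, cbe8, d2ca, e183, ea95, f812}.
In 43eb's history but not e183's: {257e, 43eb, 59c7, 92ec, f060} — 5 commits.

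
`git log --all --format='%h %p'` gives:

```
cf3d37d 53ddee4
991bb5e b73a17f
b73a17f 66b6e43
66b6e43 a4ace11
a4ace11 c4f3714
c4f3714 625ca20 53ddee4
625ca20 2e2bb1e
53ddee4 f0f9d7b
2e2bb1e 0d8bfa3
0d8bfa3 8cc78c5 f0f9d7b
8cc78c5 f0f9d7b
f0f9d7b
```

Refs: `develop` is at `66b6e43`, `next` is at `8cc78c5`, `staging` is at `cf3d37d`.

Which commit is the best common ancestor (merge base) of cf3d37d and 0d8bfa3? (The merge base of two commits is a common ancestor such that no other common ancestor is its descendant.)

f0f9d7b

Ancestors of cf3d37d: {53ddee4, cf3d37d, f0f9d7b}.
Ancestors of 0d8bfa3: {0d8bfa3, 8cc78c5, f0f9d7b}.
Common ancestors: {f0f9d7b}.
The only common ancestor is f0f9d7b, so it is the merge base.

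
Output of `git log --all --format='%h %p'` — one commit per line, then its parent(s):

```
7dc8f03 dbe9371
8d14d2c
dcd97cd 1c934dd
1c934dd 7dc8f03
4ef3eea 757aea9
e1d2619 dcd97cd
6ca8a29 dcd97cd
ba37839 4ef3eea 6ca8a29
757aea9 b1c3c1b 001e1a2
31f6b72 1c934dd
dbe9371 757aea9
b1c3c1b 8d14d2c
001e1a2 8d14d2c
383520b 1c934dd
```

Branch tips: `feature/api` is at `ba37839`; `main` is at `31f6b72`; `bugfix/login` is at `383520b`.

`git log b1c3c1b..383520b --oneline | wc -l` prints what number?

6

Reachable from 383520b: {001e1a2, 1c934dd, 383520b, 757aea9, 7dc8f03, 8d14d2c, b1c3c1b, dbe9371}.
Reachable from b1c3c1b: {8d14d2c, b1c3c1b}.
In 383520b's history but not b1c3c1b's: {001e1a2, 1c934dd, 383520b, 757aea9, 7dc8f03, dbe9371} — 6 commits.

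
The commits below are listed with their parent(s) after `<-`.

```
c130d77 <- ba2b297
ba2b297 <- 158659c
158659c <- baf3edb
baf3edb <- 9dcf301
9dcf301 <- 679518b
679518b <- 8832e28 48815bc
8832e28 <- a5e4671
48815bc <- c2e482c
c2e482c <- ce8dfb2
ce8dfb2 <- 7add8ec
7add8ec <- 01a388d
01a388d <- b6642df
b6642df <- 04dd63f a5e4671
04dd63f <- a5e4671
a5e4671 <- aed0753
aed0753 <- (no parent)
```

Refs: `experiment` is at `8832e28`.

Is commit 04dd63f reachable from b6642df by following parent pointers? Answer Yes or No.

Yes

Ancestors of b6642df (commits reachable by following parents): {04dd63f, a5e4671, aed0753, b6642df}.
04dd63f is in that set, so it is an ancestor of b6642df.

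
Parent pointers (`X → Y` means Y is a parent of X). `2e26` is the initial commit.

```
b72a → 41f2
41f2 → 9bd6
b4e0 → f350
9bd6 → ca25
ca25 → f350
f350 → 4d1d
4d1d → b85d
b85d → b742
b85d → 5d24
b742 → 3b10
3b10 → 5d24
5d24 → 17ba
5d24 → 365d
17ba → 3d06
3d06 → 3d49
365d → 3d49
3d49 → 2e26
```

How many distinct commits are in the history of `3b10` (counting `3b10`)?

7

Walking parent pointers from 3b10: reachable set = {17ba, 2e26, 365d, 3b10, 3d06, 3d49, 5d24}.
That is 7 commits.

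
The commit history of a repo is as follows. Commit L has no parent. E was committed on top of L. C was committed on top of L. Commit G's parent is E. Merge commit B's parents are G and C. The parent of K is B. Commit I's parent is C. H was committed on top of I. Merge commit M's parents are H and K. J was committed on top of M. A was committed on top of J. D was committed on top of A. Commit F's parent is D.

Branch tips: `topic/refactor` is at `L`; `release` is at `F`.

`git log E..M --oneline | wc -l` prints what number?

Reachable from M: {B, C, E, G, H, I, K, L, M}.
Reachable from E: {E, L}.
In M's history but not E's: {B, C, G, H, I, K, M} — 7 commits.

7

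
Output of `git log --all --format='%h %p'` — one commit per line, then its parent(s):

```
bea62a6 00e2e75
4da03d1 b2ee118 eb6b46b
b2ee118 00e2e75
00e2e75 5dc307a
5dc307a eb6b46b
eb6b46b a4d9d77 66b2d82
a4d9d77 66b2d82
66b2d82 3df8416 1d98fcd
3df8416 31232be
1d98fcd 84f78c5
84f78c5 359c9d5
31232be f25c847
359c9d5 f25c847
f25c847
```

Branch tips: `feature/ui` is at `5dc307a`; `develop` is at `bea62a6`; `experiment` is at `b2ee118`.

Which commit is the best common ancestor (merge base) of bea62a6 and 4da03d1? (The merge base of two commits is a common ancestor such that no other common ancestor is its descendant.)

00e2e75

Ancestors of bea62a6: {00e2e75, 1d98fcd, 31232be, 359c9d5, 3df8416, 5dc307a, 66b2d82, 84f78c5, a4d9d77, bea62a6, eb6b46b, f25c847}.
Ancestors of 4da03d1: {00e2e75, 1d98fcd, 31232be, 359c9d5, 3df8416, 4da03d1, 5dc307a, 66b2d82, 84f78c5, a4d9d77, b2ee118, eb6b46b, f25c847}.
Common ancestors: {00e2e75, 1d98fcd, 31232be, 359c9d5, 3df8416, 5dc307a, 66b2d82, 84f78c5, a4d9d77, eb6b46b, f25c847}.
Among these, 00e2e75 is not an ancestor of any other common ancestor — it is the merge base.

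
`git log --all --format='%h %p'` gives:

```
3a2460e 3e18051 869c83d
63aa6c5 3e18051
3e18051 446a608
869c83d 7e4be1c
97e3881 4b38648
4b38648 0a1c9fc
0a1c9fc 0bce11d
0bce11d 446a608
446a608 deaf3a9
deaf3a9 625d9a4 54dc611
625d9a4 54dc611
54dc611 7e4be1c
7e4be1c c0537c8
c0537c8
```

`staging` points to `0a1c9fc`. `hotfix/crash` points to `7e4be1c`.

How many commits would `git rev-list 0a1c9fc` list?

Walking parent pointers from 0a1c9fc: reachable set = {0a1c9fc, 0bce11d, 446a608, 54dc611, 625d9a4, 7e4be1c, c0537c8, deaf3a9}.
That is 8 commits.

8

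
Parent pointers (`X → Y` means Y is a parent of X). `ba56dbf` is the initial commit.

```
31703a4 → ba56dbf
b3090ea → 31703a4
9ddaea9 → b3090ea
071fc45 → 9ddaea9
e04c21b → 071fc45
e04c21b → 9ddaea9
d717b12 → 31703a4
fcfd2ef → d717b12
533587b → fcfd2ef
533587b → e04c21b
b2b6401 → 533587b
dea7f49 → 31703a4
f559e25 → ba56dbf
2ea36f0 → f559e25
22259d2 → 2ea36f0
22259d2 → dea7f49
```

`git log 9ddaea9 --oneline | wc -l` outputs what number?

Walking parent pointers from 9ddaea9: reachable set = {31703a4, 9ddaea9, b3090ea, ba56dbf}.
That is 4 commits.

4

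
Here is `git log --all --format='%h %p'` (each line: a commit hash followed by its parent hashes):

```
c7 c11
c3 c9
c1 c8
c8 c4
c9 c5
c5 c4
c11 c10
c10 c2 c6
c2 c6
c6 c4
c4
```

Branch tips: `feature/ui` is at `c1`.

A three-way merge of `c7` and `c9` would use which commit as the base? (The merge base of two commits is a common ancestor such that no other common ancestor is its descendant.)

Ancestors of c7: {c10, c11, c2, c4, c6, c7}.
Ancestors of c9: {c4, c5, c9}.
Common ancestors: {c4}.
The only common ancestor is c4, so it is the merge base.

c4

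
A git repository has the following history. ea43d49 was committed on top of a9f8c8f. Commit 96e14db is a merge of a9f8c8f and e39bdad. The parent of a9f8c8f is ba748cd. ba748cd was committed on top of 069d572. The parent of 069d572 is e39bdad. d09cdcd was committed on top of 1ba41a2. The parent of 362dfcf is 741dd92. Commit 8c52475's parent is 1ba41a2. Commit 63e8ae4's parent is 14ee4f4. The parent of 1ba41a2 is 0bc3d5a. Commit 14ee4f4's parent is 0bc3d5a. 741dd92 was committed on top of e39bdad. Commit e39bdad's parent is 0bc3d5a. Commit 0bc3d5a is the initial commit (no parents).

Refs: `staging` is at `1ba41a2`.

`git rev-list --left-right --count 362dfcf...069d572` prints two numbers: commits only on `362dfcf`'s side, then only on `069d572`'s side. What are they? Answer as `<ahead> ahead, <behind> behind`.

2 ahead, 1 behind

Reachable from 362dfcf: {0bc3d5a, 362dfcf, 741dd92, e39bdad}.
Reachable from 069d572: {069d572, 0bc3d5a, e39bdad}.
Only in 362dfcf's history (ahead): {362dfcf, 741dd92} — 2.
Only in 069d572's history (behind): {069d572} — 1.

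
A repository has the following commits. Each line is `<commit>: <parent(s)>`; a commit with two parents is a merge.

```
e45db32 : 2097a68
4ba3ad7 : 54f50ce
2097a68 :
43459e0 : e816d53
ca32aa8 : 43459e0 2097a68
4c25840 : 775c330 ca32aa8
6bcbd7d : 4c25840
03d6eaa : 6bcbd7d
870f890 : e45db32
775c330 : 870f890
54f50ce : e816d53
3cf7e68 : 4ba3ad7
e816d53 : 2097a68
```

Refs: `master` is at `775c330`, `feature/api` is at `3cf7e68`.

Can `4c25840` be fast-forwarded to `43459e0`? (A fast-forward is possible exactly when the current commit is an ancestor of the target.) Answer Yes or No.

No

A fast-forward from 4c25840 to 43459e0 is possible iff 4c25840 is an ancestor of 43459e0.
Ancestors of 43459e0: {2097a68, 43459e0, e816d53}.
4c25840 is not among them, so fast-forward is not possible.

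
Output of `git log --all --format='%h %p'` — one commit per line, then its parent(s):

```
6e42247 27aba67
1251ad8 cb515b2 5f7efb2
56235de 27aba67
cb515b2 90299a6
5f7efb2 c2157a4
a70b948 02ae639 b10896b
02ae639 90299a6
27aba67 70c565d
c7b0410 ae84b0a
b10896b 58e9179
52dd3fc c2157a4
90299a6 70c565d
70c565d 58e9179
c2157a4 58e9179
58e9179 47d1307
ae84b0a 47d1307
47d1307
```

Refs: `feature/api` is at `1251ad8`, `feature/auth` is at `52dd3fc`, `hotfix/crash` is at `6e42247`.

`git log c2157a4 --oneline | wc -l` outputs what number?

Walking parent pointers from c2157a4: reachable set = {47d1307, 58e9179, c2157a4}.
That is 3 commits.

3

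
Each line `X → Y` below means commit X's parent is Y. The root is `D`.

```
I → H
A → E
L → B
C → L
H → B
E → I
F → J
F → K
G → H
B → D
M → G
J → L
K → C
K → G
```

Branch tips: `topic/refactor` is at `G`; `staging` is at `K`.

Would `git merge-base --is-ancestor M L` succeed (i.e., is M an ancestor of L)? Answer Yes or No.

No

Ancestors of L: {B, D, L}.
M is not in that set, so it is not an ancestor of L.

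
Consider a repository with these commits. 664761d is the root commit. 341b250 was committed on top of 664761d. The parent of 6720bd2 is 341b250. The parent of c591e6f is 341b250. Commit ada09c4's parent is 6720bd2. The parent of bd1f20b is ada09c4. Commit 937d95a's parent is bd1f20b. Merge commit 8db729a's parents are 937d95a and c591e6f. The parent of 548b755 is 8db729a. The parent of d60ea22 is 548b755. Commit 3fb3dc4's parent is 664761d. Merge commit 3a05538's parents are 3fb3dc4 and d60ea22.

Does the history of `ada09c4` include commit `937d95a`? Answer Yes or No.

Ancestors of ada09c4: {341b250, 664761d, 6720bd2, ada09c4}.
937d95a is not in that set, so it is not an ancestor of ada09c4.

No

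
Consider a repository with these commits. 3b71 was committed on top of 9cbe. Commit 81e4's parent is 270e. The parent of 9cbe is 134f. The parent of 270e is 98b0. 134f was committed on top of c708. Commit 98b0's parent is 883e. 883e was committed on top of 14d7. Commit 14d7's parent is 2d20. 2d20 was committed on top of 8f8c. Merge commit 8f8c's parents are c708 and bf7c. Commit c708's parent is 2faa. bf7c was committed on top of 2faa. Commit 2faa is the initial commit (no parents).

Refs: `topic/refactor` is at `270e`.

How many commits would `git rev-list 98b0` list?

Walking parent pointers from 98b0: reachable set = {14d7, 2d20, 2faa, 883e, 8f8c, 98b0, bf7c, c708}.
That is 8 commits.

8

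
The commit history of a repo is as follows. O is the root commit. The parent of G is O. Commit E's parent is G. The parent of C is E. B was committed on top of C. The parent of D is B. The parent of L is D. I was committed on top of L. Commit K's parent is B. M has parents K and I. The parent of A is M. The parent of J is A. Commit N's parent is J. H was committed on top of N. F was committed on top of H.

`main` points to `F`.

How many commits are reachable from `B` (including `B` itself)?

Walking parent pointers from B: reachable set = {B, C, E, G, O}.
That is 5 commits.

5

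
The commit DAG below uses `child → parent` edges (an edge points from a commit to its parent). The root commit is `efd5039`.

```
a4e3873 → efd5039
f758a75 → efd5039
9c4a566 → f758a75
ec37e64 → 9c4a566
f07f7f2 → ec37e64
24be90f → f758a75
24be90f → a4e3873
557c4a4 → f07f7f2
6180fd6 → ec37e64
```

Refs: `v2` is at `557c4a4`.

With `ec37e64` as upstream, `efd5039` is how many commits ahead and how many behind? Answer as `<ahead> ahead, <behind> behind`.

Reachable from efd5039: {efd5039}.
Reachable from ec37e64: {9c4a566, ec37e64, efd5039, f758a75}.
Only in efd5039's history (ahead): {} — 0.
Only in ec37e64's history (behind): {9c4a566, ec37e64, f758a75} — 3.

0 ahead, 3 behind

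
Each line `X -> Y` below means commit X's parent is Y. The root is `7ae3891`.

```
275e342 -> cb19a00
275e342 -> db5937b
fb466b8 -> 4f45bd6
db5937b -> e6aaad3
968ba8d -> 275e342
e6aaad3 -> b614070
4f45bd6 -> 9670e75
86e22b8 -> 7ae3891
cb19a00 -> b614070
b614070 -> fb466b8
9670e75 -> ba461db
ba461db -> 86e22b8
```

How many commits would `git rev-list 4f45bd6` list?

Walking parent pointers from 4f45bd6: reachable set = {4f45bd6, 7ae3891, 86e22b8, 9670e75, ba461db}.
That is 5 commits.

5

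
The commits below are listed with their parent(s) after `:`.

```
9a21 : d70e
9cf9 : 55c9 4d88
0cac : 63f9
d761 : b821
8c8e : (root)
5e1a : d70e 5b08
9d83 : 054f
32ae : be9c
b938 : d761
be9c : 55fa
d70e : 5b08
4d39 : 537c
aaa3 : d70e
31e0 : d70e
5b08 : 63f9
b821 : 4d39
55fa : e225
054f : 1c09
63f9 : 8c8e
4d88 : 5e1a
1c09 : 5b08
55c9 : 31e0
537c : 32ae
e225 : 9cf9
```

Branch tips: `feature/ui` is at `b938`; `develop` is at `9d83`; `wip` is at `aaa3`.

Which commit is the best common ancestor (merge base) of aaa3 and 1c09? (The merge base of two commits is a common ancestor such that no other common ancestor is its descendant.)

Ancestors of aaa3: {5b08, 63f9, 8c8e, aaa3, d70e}.
Ancestors of 1c09: {1c09, 5b08, 63f9, 8c8e}.
Common ancestors: {5b08, 63f9, 8c8e}.
Among these, 5b08 is not an ancestor of any other common ancestor — it is the merge base.

5b08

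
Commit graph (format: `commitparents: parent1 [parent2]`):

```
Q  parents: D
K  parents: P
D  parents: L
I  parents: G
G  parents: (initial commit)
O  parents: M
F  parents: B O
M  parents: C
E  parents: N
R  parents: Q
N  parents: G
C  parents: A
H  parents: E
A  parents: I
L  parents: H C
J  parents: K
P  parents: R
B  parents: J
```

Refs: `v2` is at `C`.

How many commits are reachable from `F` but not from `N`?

16

Reachable from F: {A, B, C, D, E, F, G, H, I, J, K, L, M, N, O, P, Q, R}.
Reachable from N: {G, N}.
In F's history but not N's: {A, B, C, D, E, F, H, I, J, K, L, M, O, P, Q, R} — 16 commits.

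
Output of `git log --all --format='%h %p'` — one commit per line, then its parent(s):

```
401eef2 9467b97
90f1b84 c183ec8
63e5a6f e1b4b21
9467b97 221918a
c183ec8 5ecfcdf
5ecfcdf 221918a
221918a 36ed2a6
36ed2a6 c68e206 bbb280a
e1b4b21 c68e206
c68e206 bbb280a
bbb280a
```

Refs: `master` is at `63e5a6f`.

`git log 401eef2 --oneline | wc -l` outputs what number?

6

Walking parent pointers from 401eef2: reachable set = {221918a, 36ed2a6, 401eef2, 9467b97, bbb280a, c68e206}.
That is 6 commits.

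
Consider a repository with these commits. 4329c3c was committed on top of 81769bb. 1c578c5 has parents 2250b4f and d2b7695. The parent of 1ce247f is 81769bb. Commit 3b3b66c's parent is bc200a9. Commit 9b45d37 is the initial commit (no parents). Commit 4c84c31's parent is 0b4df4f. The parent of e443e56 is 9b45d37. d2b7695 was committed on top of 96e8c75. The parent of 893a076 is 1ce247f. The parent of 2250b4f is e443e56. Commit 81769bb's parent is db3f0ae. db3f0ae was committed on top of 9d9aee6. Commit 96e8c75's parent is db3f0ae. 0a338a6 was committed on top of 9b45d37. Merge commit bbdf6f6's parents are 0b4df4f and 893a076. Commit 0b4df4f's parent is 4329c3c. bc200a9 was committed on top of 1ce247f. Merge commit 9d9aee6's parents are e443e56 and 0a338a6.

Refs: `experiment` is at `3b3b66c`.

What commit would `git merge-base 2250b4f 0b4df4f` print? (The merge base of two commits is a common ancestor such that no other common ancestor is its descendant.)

e443e56

Ancestors of 2250b4f: {2250b4f, 9b45d37, e443e56}.
Ancestors of 0b4df4f: {0a338a6, 0b4df4f, 4329c3c, 81769bb, 9b45d37, 9d9aee6, db3f0ae, e443e56}.
Common ancestors: {9b45d37, e443e56}.
Among these, e443e56 is not an ancestor of any other common ancestor — it is the merge base.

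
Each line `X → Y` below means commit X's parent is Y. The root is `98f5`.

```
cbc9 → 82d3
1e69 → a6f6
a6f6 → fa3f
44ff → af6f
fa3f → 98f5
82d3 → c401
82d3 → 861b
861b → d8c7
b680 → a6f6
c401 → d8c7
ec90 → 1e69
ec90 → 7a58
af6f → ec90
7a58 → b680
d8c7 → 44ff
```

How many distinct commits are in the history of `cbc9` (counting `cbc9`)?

14

Walking parent pointers from cbc9: reachable set = {1e69, 44ff, 7a58, 82d3, 861b, 98f5, a6f6, af6f, b680, c401, cbc9, d8c7, ec90, fa3f}.
That is 14 commits.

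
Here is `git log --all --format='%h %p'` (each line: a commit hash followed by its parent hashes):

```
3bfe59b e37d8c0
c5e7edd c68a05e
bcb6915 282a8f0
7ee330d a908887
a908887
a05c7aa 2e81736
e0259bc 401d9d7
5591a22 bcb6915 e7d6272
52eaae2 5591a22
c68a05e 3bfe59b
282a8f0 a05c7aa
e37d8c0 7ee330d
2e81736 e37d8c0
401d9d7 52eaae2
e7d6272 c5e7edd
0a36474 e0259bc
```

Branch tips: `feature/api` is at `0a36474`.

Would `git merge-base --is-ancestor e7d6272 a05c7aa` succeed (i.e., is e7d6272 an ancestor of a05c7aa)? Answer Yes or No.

Ancestors of a05c7aa: {2e81736, 7ee330d, a05c7aa, a908887, e37d8c0}.
e7d6272 is not in that set, so it is not an ancestor of a05c7aa.

No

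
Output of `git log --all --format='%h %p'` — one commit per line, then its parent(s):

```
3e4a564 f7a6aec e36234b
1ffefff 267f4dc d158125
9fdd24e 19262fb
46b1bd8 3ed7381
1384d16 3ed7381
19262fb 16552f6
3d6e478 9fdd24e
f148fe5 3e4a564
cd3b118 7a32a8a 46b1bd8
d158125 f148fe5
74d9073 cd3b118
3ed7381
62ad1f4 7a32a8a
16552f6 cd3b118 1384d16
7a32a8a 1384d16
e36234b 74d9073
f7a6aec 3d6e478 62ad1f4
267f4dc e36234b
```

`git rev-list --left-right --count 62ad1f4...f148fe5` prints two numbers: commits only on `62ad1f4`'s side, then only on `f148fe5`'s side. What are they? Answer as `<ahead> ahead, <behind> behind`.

Reachable from 62ad1f4: {1384d16, 3ed7381, 62ad1f4, 7a32a8a}.
Reachable from f148fe5: {1384d16, 16552f6, 19262fb, 3d6e478, 3e4a564, 3ed7381, 46b1bd8, 62ad1f4, 74d9073, 7a32a8a, 9fdd24e, cd3b118, e36234b, f148fe5, f7a6aec}.
Only in 62ad1f4's history (ahead): {} — 0.
Only in f148fe5's history (behind): {16552f6, 19262fb, 3d6e478, 3e4a564, 46b1bd8, 74d9073, 9fdd24e, cd3b118, e36234b, f148fe5, f7a6aec} — 11.

0 ahead, 11 behind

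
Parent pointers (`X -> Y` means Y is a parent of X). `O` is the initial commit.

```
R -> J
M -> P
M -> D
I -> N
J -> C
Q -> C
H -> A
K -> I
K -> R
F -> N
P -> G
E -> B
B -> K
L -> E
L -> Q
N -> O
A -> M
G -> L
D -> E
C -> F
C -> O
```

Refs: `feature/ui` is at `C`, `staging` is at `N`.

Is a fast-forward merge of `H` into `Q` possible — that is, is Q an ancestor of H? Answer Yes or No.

Yes

A fast-forward from Q to H is possible iff Q is an ancestor of H.
Ancestors of H: {A, B, C, D, E, F, G, H, I, J, K, L, M, N, O, P, Q, R}.
Q is among them, so fast-forward is possible.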